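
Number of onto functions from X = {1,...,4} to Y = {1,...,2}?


n = |X| = 4, k = |Y| = 2. Surjections via inclusion-exclusion:
S(n,k) = Σ(-1)^i × C(k,i) × (k-i)^n, i=0 to k
i=0: (-1)^0×C(2,0)×2^4 = 16
i=1: (-1)^1×C(2,1)×1^4 = -2
i=2: (-1)^2×C(2,2)×0^4 = 0
Total = 14

Number of surjections = 14


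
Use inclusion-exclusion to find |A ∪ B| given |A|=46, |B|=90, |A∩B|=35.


|A ∪ B| = |A| + |B| - |A ∩ B|
= 46 + 90 - 35
= 101

|A ∪ B| = 101


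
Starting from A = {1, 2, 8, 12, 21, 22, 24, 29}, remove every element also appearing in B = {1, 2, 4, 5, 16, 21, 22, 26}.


A \ B = elements in A but not in B
A = {1, 2, 8, 12, 21, 22, 24, 29}
B = {1, 2, 4, 5, 16, 21, 22, 26}
Remove from A any elements in B
A \ B = {8, 12, 24, 29}

A \ B = {8, 12, 24, 29}


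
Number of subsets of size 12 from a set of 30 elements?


C(n,k) = n! / (k!(n-k)!)
C(30,12) = 30! / (12!18!)
= 86493225

C(30,12) = 86493225


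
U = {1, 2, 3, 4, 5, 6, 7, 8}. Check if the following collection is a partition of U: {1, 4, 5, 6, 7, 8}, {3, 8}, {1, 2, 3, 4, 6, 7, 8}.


A partition requires: (1) non-empty parts, (2) pairwise disjoint, (3) union = U
Parts: {1, 4, 5, 6, 7, 8}, {3, 8}, {1, 2, 3, 4, 6, 7, 8}
Union of parts: {1, 2, 3, 4, 5, 6, 7, 8}
U = {1, 2, 3, 4, 5, 6, 7, 8}
All non-empty? True
Pairwise disjoint? False
Covers U? True

No, not a valid partition


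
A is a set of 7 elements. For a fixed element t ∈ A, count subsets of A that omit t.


Subsets of A avoiding t are subsets of A \ {t}, which has 6 elements.
Count = 2^(n-1) = 2^6
= 64

Number of subsets avoiding t = 64


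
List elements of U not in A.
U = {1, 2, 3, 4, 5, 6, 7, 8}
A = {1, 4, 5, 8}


Aᶜ = U \ A = elements in U but not in A
U = {1, 2, 3, 4, 5, 6, 7, 8}
A = {1, 4, 5, 8}
Aᶜ = {2, 3, 6, 7}

Aᶜ = {2, 3, 6, 7}


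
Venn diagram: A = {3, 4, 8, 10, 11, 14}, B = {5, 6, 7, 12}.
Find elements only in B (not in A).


A = {3, 4, 8, 10, 11, 14}
B = {5, 6, 7, 12}
Region: only in B (not in A)
Elements: {5, 6, 7, 12}

Elements only in B (not in A): {5, 6, 7, 12}


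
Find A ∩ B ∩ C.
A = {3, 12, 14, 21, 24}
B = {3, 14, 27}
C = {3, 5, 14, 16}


A ∩ B = {3, 14}
(A ∩ B) ∩ C = {3, 14}

A ∩ B ∩ C = {3, 14}


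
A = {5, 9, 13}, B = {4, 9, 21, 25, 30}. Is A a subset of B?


A ⊆ B means every element of A is in B.
Elements in A not in B: {5, 13}
So A ⊄ B.

No, A ⊄ B


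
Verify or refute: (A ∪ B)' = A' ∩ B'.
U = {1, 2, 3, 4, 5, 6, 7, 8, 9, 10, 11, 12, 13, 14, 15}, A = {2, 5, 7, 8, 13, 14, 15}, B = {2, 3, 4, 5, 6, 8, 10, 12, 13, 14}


LHS: A ∪ B = {2, 3, 4, 5, 6, 7, 8, 10, 12, 13, 14, 15}
(A ∪ B)' = U \ (A ∪ B) = {1, 9, 11}
A' = {1, 3, 4, 6, 9, 10, 11, 12}, B' = {1, 7, 9, 11, 15}
Claimed RHS: A' ∩ B' = {1, 9, 11}
Identity is VALID: LHS = RHS = {1, 9, 11} ✓

Identity is valid. (A ∪ B)' = A' ∩ B' = {1, 9, 11}


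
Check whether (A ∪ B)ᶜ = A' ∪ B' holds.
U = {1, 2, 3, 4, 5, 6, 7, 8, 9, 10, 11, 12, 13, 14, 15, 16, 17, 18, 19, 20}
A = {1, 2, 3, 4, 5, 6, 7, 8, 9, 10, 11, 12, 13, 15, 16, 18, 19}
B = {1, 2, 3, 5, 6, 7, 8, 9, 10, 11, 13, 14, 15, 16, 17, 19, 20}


LHS: A ∪ B = {1, 2, 3, 4, 5, 6, 7, 8, 9, 10, 11, 12, 13, 14, 15, 16, 17, 18, 19, 20}
(A ∪ B)' = U \ (A ∪ B) = ∅
A' = {14, 17, 20}, B' = {4, 12, 18}
Claimed RHS: A' ∪ B' = {4, 12, 14, 17, 18, 20}
Identity is INVALID: LHS = ∅ but the RHS claimed here equals {4, 12, 14, 17, 18, 20}. The correct form is (A ∪ B)' = A' ∩ B'.

Identity is invalid: (A ∪ B)' = ∅ but A' ∪ B' = {4, 12, 14, 17, 18, 20}. The correct De Morgan law is (A ∪ B)' = A' ∩ B'.


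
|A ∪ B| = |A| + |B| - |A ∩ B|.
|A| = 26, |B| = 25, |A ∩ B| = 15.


|A ∪ B| = |A| + |B| - |A ∩ B|
= 26 + 25 - 15
= 36

|A ∪ B| = 36


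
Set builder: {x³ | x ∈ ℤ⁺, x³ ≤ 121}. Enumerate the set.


Checking each candidate:
Condition: positive perfect cubes ≤ 121
Result = {1, 8, 27, 64}

{1, 8, 27, 64}


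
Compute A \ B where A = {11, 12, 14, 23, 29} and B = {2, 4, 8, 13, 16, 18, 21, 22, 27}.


A \ B = elements in A but not in B
A = {11, 12, 14, 23, 29}
B = {2, 4, 8, 13, 16, 18, 21, 22, 27}
Remove from A any elements in B
A \ B = {11, 12, 14, 23, 29}

A \ B = {11, 12, 14, 23, 29}


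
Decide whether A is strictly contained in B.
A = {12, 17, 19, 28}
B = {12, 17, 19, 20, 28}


A ⊂ B requires: A ⊆ B AND A ≠ B.
A ⊆ B? Yes
A = B? No
A ⊂ B: Yes (A is a proper subset of B)

Yes, A ⊂ B


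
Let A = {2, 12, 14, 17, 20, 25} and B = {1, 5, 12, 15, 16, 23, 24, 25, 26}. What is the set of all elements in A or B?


A ∪ B = all elements in A or B (or both)
A = {2, 12, 14, 17, 20, 25}
B = {1, 5, 12, 15, 16, 23, 24, 25, 26}
A ∪ B = {1, 2, 5, 12, 14, 15, 16, 17, 20, 23, 24, 25, 26}

A ∪ B = {1, 2, 5, 12, 14, 15, 16, 17, 20, 23, 24, 25, 26}


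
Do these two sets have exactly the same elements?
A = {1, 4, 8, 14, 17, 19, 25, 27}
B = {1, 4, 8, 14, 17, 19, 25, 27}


Two sets are equal iff they have exactly the same elements.
A = {1, 4, 8, 14, 17, 19, 25, 27}
B = {1, 4, 8, 14, 17, 19, 25, 27}
Same elements → A = B

Yes, A = B


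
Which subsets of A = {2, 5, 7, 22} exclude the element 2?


A subset of A that omits 2 is a subset of A \ {2}, so there are 2^(n-1) = 2^3 = 8 of them.
Subsets excluding 2: ∅, {5}, {7}, {22}, {5, 7}, {5, 22}, {7, 22}, {5, 7, 22}

Subsets excluding 2 (8 total): ∅, {5}, {7}, {22}, {5, 7}, {5, 22}, {7, 22}, {5, 7, 22}


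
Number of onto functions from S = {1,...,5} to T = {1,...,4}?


n = |S| = 5, k = |T| = 4. Surjections via inclusion-exclusion:
S(n,k) = Σ(-1)^i × C(k,i) × (k-i)^n, i=0 to k
i=0: (-1)^0×C(4,0)×4^5 = 1024
i=1: (-1)^1×C(4,1)×3^5 = -972
i=2: (-1)^2×C(4,2)×2^5 = 192
i=3: (-1)^3×C(4,3)×1^5 = -4
i=4: (-1)^4×C(4,4)×0^5 = 0
Total = 240

Number of surjections = 240


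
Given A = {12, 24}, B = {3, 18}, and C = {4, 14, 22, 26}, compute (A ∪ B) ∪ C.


A ∪ B = {3, 12, 18, 24}
(A ∪ B) ∪ C = {3, 4, 12, 14, 18, 22, 24, 26}

A ∪ B ∪ C = {3, 4, 12, 14, 18, 22, 24, 26}


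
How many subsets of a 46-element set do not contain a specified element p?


Subsets of A avoiding p are subsets of A \ {p}, which has 45 elements.
Count = 2^(n-1) = 2^45
= 35184372088832

Number of subsets avoiding p = 35184372088832


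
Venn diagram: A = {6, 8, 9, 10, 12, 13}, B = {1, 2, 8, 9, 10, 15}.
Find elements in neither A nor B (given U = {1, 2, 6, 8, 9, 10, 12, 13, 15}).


A = {6, 8, 9, 10, 12, 13}
B = {1, 2, 8, 9, 10, 15}
Region: in neither A nor B (given U = {1, 2, 6, 8, 9, 10, 12, 13, 15})
Elements: ∅

Elements in neither A nor B (given U = {1, 2, 6, 8, 9, 10, 12, 13, 15}): ∅


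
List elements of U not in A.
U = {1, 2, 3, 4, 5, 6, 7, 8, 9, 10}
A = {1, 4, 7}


Aᶜ = U \ A = elements in U but not in A
U = {1, 2, 3, 4, 5, 6, 7, 8, 9, 10}
A = {1, 4, 7}
Aᶜ = {2, 3, 5, 6, 8, 9, 10}

Aᶜ = {2, 3, 5, 6, 8, 9, 10}


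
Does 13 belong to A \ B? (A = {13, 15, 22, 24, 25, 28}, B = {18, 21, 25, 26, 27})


A = {13, 15, 22, 24, 25, 28}, B = {18, 21, 25, 26, 27}
A \ B = elements in A but not in B
A \ B = {13, 15, 22, 24, 28}
Checking if 13 ∈ A \ B
13 is in A \ B → True

13 ∈ A \ B


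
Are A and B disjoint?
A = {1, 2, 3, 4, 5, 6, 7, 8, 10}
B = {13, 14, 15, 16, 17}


Disjoint means A ∩ B = ∅.
A ∩ B = ∅
A ∩ B = ∅, so A and B are disjoint.

Yes, A and B are disjoint


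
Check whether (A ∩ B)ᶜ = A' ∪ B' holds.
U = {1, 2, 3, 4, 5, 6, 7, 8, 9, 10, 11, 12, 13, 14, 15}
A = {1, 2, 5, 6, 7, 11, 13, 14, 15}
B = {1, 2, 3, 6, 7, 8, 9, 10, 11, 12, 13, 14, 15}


LHS: A ∩ B = {1, 2, 6, 7, 11, 13, 14, 15}
(A ∩ B)' = U \ (A ∩ B) = {3, 4, 5, 8, 9, 10, 12}
A' = {3, 4, 8, 9, 10, 12}, B' = {4, 5}
Claimed RHS: A' ∪ B' = {3, 4, 5, 8, 9, 10, 12}
Identity is VALID: LHS = RHS = {3, 4, 5, 8, 9, 10, 12} ✓

Identity is valid. (A ∩ B)' = A' ∪ B' = {3, 4, 5, 8, 9, 10, 12}


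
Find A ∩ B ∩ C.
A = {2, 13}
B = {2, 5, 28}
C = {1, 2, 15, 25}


A ∩ B = {2}
(A ∩ B) ∩ C = {2}

A ∩ B ∩ C = {2}


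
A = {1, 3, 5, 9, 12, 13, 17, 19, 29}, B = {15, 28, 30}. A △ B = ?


A △ B = (A \ B) ∪ (B \ A) = elements in exactly one of A or B
A \ B = {1, 3, 5, 9, 12, 13, 17, 19, 29}
B \ A = {15, 28, 30}
A △ B = {1, 3, 5, 9, 12, 13, 15, 17, 19, 28, 29, 30}

A △ B = {1, 3, 5, 9, 12, 13, 15, 17, 19, 28, 29, 30}


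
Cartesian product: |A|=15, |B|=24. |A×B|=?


|A × B| = |A| × |B|
= 15 × 24
= 360

|A × B| = 360


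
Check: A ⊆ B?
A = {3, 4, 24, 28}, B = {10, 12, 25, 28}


A ⊆ B means every element of A is in B.
Elements in A not in B: {3, 4, 24}
So A ⊄ B.

No, A ⊄ B


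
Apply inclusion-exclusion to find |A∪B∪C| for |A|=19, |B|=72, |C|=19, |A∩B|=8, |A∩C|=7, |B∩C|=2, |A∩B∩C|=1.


|A∪B∪C| = |A|+|B|+|C| - |A∩B|-|A∩C|-|B∩C| + |A∩B∩C|
= 19+72+19 - 8-7-2 + 1
= 110 - 17 + 1
= 94

|A ∪ B ∪ C| = 94


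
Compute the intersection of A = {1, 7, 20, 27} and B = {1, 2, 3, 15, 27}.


A ∩ B = elements in both A and B
A = {1, 7, 20, 27}
B = {1, 2, 3, 15, 27}
A ∩ B = {1, 27}

A ∩ B = {1, 27}


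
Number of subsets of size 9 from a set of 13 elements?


C(n,k) = n! / (k!(n-k)!)
C(13,9) = 13! / (9!4!)
= 715

C(13,9) = 715


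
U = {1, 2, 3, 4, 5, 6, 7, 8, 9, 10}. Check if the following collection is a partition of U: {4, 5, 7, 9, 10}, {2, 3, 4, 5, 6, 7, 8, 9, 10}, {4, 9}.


A partition requires: (1) non-empty parts, (2) pairwise disjoint, (3) union = U
Parts: {4, 5, 7, 9, 10}, {2, 3, 4, 5, 6, 7, 8, 9, 10}, {4, 9}
Union of parts: {2, 3, 4, 5, 6, 7, 8, 9, 10}
U = {1, 2, 3, 4, 5, 6, 7, 8, 9, 10}
All non-empty? True
Pairwise disjoint? False
Covers U? False

No, not a valid partition


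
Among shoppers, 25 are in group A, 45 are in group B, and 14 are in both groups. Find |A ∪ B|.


|A ∪ B| = |A| + |B| - |A ∩ B|
= 25 + 45 - 14
= 56

|A ∪ B| = 56


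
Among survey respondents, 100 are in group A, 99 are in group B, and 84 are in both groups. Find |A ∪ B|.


|A ∪ B| = |A| + |B| - |A ∩ B|
= 100 + 99 - 84
= 115

|A ∪ B| = 115


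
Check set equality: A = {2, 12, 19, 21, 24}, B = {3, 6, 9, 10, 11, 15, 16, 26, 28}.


Two sets are equal iff they have exactly the same elements.
A = {2, 12, 19, 21, 24}
B = {3, 6, 9, 10, 11, 15, 16, 26, 28}
Differences: {2, 3, 6, 9, 10, 11, 12, 15, 16, 19, 21, 24, 26, 28}
A ≠ B

No, A ≠ B


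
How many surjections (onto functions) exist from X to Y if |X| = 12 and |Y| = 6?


n = |X| = 12, k = |Y| = 6. Surjections via inclusion-exclusion:
S(n,k) = Σ(-1)^i × C(k,i) × (k-i)^n, i=0 to k
i=0: (-1)^0×C(6,0)×6^12 = 2176782336
i=1: (-1)^1×C(6,1)×5^12 = -1464843750
i=2: (-1)^2×C(6,2)×4^12 = 251658240
i=3: (-1)^3×C(6,3)×3^12 = -10628820
i=4: (-1)^4×C(6,4)×2^12 = 61440
i=5: (-1)^5×C(6,5)×1^12 = -6
i=6: (-1)^6×C(6,6)×0^12 = 0
Total = 953029440

Number of surjections = 953029440


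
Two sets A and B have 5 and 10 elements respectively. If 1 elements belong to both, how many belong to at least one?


|A ∪ B| = |A| + |B| - |A ∩ B|
= 5 + 10 - 1
= 14

|A ∪ B| = 14


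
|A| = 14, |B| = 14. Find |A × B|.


|A × B| = |A| × |B|
= 14 × 14
= 196

|A × B| = 196


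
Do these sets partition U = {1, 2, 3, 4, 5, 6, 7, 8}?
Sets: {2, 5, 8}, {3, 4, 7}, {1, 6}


A partition requires: (1) non-empty parts, (2) pairwise disjoint, (3) union = U
Parts: {2, 5, 8}, {3, 4, 7}, {1, 6}
Union of parts: {1, 2, 3, 4, 5, 6, 7, 8}
U = {1, 2, 3, 4, 5, 6, 7, 8}
All non-empty? True
Pairwise disjoint? True
Covers U? True

Yes, valid partition


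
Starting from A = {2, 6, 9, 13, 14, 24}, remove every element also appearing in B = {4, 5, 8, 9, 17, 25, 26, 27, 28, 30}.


A \ B = elements in A but not in B
A = {2, 6, 9, 13, 14, 24}
B = {4, 5, 8, 9, 17, 25, 26, 27, 28, 30}
Remove from A any elements in B
A \ B = {2, 6, 13, 14, 24}

A \ B = {2, 6, 13, 14, 24}


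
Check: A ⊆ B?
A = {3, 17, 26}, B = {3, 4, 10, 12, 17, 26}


A ⊆ B means every element of A is in B.
All elements of A are in B.
So A ⊆ B.

Yes, A ⊆ B


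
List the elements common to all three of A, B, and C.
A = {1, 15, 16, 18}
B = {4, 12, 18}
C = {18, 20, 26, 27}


A ∩ B = {18}
(A ∩ B) ∩ C = {18}

A ∩ B ∩ C = {18}


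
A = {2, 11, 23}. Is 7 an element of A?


A = {2, 11, 23}
Checking if 7 is in A
7 is not in A → False

7 ∉ A


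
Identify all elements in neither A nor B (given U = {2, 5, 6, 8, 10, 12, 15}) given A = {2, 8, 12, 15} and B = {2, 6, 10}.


A = {2, 8, 12, 15}
B = {2, 6, 10}
Region: in neither A nor B (given U = {2, 5, 6, 8, 10, 12, 15})
Elements: {5}

Elements in neither A nor B (given U = {2, 5, 6, 8, 10, 12, 15}): {5}


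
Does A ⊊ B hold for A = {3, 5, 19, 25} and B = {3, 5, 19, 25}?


A ⊂ B requires: A ⊆ B AND A ≠ B.
A ⊆ B? Yes
A = B? Yes
A = B, so A is not a PROPER subset.

No, A is not a proper subset of B


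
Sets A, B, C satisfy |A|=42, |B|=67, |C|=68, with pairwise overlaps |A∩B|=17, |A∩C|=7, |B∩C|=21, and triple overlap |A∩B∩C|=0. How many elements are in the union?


|A∪B∪C| = |A|+|B|+|C| - |A∩B|-|A∩C|-|B∩C| + |A∩B∩C|
= 42+67+68 - 17-7-21 + 0
= 177 - 45 + 0
= 132

|A ∪ B ∪ C| = 132


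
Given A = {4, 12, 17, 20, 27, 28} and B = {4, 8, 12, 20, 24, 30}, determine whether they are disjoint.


Disjoint means A ∩ B = ∅.
A ∩ B = {4, 12, 20}
A ∩ B ≠ ∅, so A and B are NOT disjoint.

No, A and B are not disjoint (A ∩ B = {4, 12, 20})


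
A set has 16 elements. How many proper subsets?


Total subsets = 2^n = 2^16 = 65536
Proper subsets exclude the set itself: 2^n - 1
= 65536 - 1
= 65535

Number of proper subsets = 65535


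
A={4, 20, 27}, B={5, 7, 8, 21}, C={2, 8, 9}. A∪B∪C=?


A ∪ B = {4, 5, 7, 8, 20, 21, 27}
(A ∪ B) ∪ C = {2, 4, 5, 7, 8, 9, 20, 21, 27}

A ∪ B ∪ C = {2, 4, 5, 7, 8, 9, 20, 21, 27}


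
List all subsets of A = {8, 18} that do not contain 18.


A subset of A that omits 18 is a subset of A \ {18}, so there are 2^(n-1) = 2^1 = 2 of them.
Subsets excluding 18: ∅, {8}

Subsets excluding 18 (2 total): ∅, {8}


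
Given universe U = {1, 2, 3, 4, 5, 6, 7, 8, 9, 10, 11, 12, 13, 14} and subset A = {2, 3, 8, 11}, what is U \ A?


Aᶜ = U \ A = elements in U but not in A
U = {1, 2, 3, 4, 5, 6, 7, 8, 9, 10, 11, 12, 13, 14}
A = {2, 3, 8, 11}
Aᶜ = {1, 4, 5, 6, 7, 9, 10, 12, 13, 14}

Aᶜ = {1, 4, 5, 6, 7, 9, 10, 12, 13, 14}


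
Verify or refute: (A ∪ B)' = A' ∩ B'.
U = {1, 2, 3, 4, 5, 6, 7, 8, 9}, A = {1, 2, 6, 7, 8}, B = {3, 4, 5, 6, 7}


LHS: A ∪ B = {1, 2, 3, 4, 5, 6, 7, 8}
(A ∪ B)' = U \ (A ∪ B) = {9}
A' = {3, 4, 5, 9}, B' = {1, 2, 8, 9}
Claimed RHS: A' ∩ B' = {9}
Identity is VALID: LHS = RHS = {9} ✓

Identity is valid. (A ∪ B)' = A' ∩ B' = {9}


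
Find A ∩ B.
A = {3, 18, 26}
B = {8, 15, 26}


A ∩ B = elements in both A and B
A = {3, 18, 26}
B = {8, 15, 26}
A ∩ B = {26}

A ∩ B = {26}


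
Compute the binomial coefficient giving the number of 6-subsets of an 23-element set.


C(n,k) = n! / (k!(n-k)!)
C(23,6) = 23! / (6!17!)
= 100947

C(23,6) = 100947


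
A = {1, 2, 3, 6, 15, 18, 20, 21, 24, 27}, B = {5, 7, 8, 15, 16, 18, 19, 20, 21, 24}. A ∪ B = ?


A ∪ B = all elements in A or B (or both)
A = {1, 2, 3, 6, 15, 18, 20, 21, 24, 27}
B = {5, 7, 8, 15, 16, 18, 19, 20, 21, 24}
A ∪ B = {1, 2, 3, 5, 6, 7, 8, 15, 16, 18, 19, 20, 21, 24, 27}

A ∪ B = {1, 2, 3, 5, 6, 7, 8, 15, 16, 18, 19, 20, 21, 24, 27}


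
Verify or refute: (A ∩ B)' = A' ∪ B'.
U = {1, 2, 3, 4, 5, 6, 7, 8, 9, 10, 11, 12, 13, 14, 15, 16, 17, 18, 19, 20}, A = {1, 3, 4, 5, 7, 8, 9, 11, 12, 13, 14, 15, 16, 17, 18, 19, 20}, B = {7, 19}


LHS: A ∩ B = {7, 19}
(A ∩ B)' = U \ (A ∩ B) = {1, 2, 3, 4, 5, 6, 8, 9, 10, 11, 12, 13, 14, 15, 16, 17, 18, 20}
A' = {2, 6, 10}, B' = {1, 2, 3, 4, 5, 6, 8, 9, 10, 11, 12, 13, 14, 15, 16, 17, 18, 20}
Claimed RHS: A' ∪ B' = {1, 2, 3, 4, 5, 6, 8, 9, 10, 11, 12, 13, 14, 15, 16, 17, 18, 20}
Identity is VALID: LHS = RHS = {1, 2, 3, 4, 5, 6, 8, 9, 10, 11, 12, 13, 14, 15, 16, 17, 18, 20} ✓

Identity is valid. (A ∩ B)' = A' ∪ B' = {1, 2, 3, 4, 5, 6, 8, 9, 10, 11, 12, 13, 14, 15, 16, 17, 18, 20}


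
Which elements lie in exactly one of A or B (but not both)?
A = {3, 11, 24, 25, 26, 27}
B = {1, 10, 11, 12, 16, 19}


A △ B = (A \ B) ∪ (B \ A) = elements in exactly one of A or B
A \ B = {3, 24, 25, 26, 27}
B \ A = {1, 10, 12, 16, 19}
A △ B = {1, 3, 10, 12, 16, 19, 24, 25, 26, 27}

A △ B = {1, 3, 10, 12, 16, 19, 24, 25, 26, 27}


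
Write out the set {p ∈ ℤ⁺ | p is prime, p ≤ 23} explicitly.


Checking each candidate:
Condition: primes ≤ 23
Result = {2, 3, 5, 7, 11, 13, 17, 19, 23}

{2, 3, 5, 7, 11, 13, 17, 19, 23}


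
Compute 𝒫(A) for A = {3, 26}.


|A| = 2, so |P(A)| = 2^2 = 4
Enumerate subsets by cardinality (0 to 2):
∅, {3}, {26}, {3, 26}

P(A) has 4 subsets: ∅, {3}, {26}, {3, 26}


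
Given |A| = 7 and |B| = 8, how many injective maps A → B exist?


An injection sends each of |A| = 7 inputs to a distinct output in B.
# injections = |B|·(|B|-1)·…·(|B|-|A|+1) = 8! / (8 - 7)!
= 8 × 7 × 6 × 5 × 4 × 3 × 2
= 40320

Number of injections = 40320


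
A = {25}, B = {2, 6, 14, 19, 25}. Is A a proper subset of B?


A ⊂ B requires: A ⊆ B AND A ≠ B.
A ⊆ B? Yes
A = B? No
A ⊂ B: Yes (A is a proper subset of B)

Yes, A ⊂ B


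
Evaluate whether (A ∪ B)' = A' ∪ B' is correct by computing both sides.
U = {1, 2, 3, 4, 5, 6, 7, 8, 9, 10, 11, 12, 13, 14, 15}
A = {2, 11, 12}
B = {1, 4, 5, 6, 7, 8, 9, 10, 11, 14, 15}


LHS: A ∪ B = {1, 2, 4, 5, 6, 7, 8, 9, 10, 11, 12, 14, 15}
(A ∪ B)' = U \ (A ∪ B) = {3, 13}
A' = {1, 3, 4, 5, 6, 7, 8, 9, 10, 13, 14, 15}, B' = {2, 3, 12, 13}
Claimed RHS: A' ∪ B' = {1, 2, 3, 4, 5, 6, 7, 8, 9, 10, 12, 13, 14, 15}
Identity is INVALID: LHS = {3, 13} but the RHS claimed here equals {1, 2, 3, 4, 5, 6, 7, 8, 9, 10, 12, 13, 14, 15}. The correct form is (A ∪ B)' = A' ∩ B'.

Identity is invalid: (A ∪ B)' = {3, 13} but A' ∪ B' = {1, 2, 3, 4, 5, 6, 7, 8, 9, 10, 12, 13, 14, 15}. The correct De Morgan law is (A ∪ B)' = A' ∩ B'.


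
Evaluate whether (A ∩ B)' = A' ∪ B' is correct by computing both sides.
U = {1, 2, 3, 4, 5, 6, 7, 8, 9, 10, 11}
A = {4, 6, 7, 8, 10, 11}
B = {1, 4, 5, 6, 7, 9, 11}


LHS: A ∩ B = {4, 6, 7, 11}
(A ∩ B)' = U \ (A ∩ B) = {1, 2, 3, 5, 8, 9, 10}
A' = {1, 2, 3, 5, 9}, B' = {2, 3, 8, 10}
Claimed RHS: A' ∪ B' = {1, 2, 3, 5, 8, 9, 10}
Identity is VALID: LHS = RHS = {1, 2, 3, 5, 8, 9, 10} ✓

Identity is valid. (A ∩ B)' = A' ∪ B' = {1, 2, 3, 5, 8, 9, 10}


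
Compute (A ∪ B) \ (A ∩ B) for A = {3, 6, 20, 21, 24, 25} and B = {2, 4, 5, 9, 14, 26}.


A △ B = (A \ B) ∪ (B \ A) = elements in exactly one of A or B
A \ B = {3, 6, 20, 21, 24, 25}
B \ A = {2, 4, 5, 9, 14, 26}
A △ B = {2, 3, 4, 5, 6, 9, 14, 20, 21, 24, 25, 26}

A △ B = {2, 3, 4, 5, 6, 9, 14, 20, 21, 24, 25, 26}


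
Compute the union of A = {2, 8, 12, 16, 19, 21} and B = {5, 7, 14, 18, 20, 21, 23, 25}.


A ∪ B = all elements in A or B (or both)
A = {2, 8, 12, 16, 19, 21}
B = {5, 7, 14, 18, 20, 21, 23, 25}
A ∪ B = {2, 5, 7, 8, 12, 14, 16, 18, 19, 20, 21, 23, 25}

A ∪ B = {2, 5, 7, 8, 12, 14, 16, 18, 19, 20, 21, 23, 25}


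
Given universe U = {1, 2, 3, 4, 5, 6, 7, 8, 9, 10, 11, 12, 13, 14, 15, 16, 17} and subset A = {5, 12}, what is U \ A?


Aᶜ = U \ A = elements in U but not in A
U = {1, 2, 3, 4, 5, 6, 7, 8, 9, 10, 11, 12, 13, 14, 15, 16, 17}
A = {5, 12}
Aᶜ = {1, 2, 3, 4, 6, 7, 8, 9, 10, 11, 13, 14, 15, 16, 17}

Aᶜ = {1, 2, 3, 4, 6, 7, 8, 9, 10, 11, 13, 14, 15, 16, 17}


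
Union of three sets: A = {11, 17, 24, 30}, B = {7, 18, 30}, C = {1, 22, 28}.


A ∪ B = {7, 11, 17, 18, 24, 30}
(A ∪ B) ∪ C = {1, 7, 11, 17, 18, 22, 24, 28, 30}

A ∪ B ∪ C = {1, 7, 11, 17, 18, 22, 24, 28, 30}


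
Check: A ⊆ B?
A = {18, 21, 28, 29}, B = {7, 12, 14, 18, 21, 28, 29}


A ⊆ B means every element of A is in B.
All elements of A are in B.
So A ⊆ B.

Yes, A ⊆ B


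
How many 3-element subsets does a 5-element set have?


C(n,k) = n! / (k!(n-k)!)
C(5,3) = 5! / (3!2!)
= 10

C(5,3) = 10


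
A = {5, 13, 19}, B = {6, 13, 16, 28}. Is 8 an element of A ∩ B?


A = {5, 13, 19}, B = {6, 13, 16, 28}
A ∩ B = elements in both A and B
A ∩ B = {13}
Checking if 8 ∈ A ∩ B
8 is not in A ∩ B → False

8 ∉ A ∩ B


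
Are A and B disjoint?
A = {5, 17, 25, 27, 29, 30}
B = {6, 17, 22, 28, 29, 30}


Disjoint means A ∩ B = ∅.
A ∩ B = {17, 29, 30}
A ∩ B ≠ ∅, so A and B are NOT disjoint.

No, A and B are not disjoint (A ∩ B = {17, 29, 30})


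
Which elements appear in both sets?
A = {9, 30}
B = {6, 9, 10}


A ∩ B = elements in both A and B
A = {9, 30}
B = {6, 9, 10}
A ∩ B = {9}

A ∩ B = {9}


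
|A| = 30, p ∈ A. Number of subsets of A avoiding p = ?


Subsets of A avoiding p are subsets of A \ {p}, which has 29 elements.
Count = 2^(n-1) = 2^29
= 536870912

Number of subsets avoiding p = 536870912


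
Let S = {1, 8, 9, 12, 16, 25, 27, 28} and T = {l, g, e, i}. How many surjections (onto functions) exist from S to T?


n = |S| = 8, k = |T| = 4. Surjections via inclusion-exclusion:
S(n,k) = Σ(-1)^i × C(k,i) × (k-i)^n, i=0 to k
i=0: (-1)^0×C(4,0)×4^8 = 65536
i=1: (-1)^1×C(4,1)×3^8 = -26244
i=2: (-1)^2×C(4,2)×2^8 = 1536
i=3: (-1)^3×C(4,3)×1^8 = -4
i=4: (-1)^4×C(4,4)×0^8 = 0
Total = 40824

Number of surjections = 40824


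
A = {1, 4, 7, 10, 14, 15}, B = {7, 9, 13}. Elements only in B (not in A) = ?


A = {1, 4, 7, 10, 14, 15}
B = {7, 9, 13}
Region: only in B (not in A)
Elements: {9, 13}

Elements only in B (not in A): {9, 13}


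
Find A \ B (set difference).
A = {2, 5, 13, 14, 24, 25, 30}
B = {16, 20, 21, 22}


A \ B = elements in A but not in B
A = {2, 5, 13, 14, 24, 25, 30}
B = {16, 20, 21, 22}
Remove from A any elements in B
A \ B = {2, 5, 13, 14, 24, 25, 30}

A \ B = {2, 5, 13, 14, 24, 25, 30}


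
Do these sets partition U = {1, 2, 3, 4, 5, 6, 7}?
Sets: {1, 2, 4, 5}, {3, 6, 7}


A partition requires: (1) non-empty parts, (2) pairwise disjoint, (3) union = U
Parts: {1, 2, 4, 5}, {3, 6, 7}
Union of parts: {1, 2, 3, 4, 5, 6, 7}
U = {1, 2, 3, 4, 5, 6, 7}
All non-empty? True
Pairwise disjoint? True
Covers U? True

Yes, valid partition


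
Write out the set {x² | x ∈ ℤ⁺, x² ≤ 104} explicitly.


Checking each candidate:
Condition: positive perfect squares ≤ 104
Result = {1, 4, 9, 16, 25, 36, 49, 64, 81, 100}

{1, 4, 9, 16, 25, 36, 49, 64, 81, 100}


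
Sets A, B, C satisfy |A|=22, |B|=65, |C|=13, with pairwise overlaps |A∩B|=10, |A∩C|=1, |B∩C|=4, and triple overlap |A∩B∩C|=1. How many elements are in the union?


|A∪B∪C| = |A|+|B|+|C| - |A∩B|-|A∩C|-|B∩C| + |A∩B∩C|
= 22+65+13 - 10-1-4 + 1
= 100 - 15 + 1
= 86

|A ∪ B ∪ C| = 86


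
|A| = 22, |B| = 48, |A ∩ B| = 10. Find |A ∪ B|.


|A ∪ B| = |A| + |B| - |A ∩ B|
= 22 + 48 - 10
= 60

|A ∪ B| = 60


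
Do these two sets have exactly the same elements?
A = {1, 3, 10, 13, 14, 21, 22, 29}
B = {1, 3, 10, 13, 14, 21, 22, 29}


Two sets are equal iff they have exactly the same elements.
A = {1, 3, 10, 13, 14, 21, 22, 29}
B = {1, 3, 10, 13, 14, 21, 22, 29}
Same elements → A = B

Yes, A = B


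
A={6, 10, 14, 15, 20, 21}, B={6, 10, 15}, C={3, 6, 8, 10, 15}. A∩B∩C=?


A ∩ B = {6, 10, 15}
(A ∩ B) ∩ C = {6, 10, 15}

A ∩ B ∩ C = {6, 10, 15}


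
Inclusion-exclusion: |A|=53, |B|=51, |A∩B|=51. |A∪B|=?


|A ∪ B| = |A| + |B| - |A ∩ B|
= 53 + 51 - 51
= 53

|A ∪ B| = 53


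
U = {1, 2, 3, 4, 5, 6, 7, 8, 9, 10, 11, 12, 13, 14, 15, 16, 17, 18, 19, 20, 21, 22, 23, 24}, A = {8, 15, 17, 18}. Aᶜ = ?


Aᶜ = U \ A = elements in U but not in A
U = {1, 2, 3, 4, 5, 6, 7, 8, 9, 10, 11, 12, 13, 14, 15, 16, 17, 18, 19, 20, 21, 22, 23, 24}
A = {8, 15, 17, 18}
Aᶜ = {1, 2, 3, 4, 5, 6, 7, 9, 10, 11, 12, 13, 14, 16, 19, 20, 21, 22, 23, 24}

Aᶜ = {1, 2, 3, 4, 5, 6, 7, 9, 10, 11, 12, 13, 14, 16, 19, 20, 21, 22, 23, 24}


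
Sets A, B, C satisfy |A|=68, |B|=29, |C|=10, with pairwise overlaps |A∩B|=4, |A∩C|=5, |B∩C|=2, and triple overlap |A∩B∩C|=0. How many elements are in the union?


|A∪B∪C| = |A|+|B|+|C| - |A∩B|-|A∩C|-|B∩C| + |A∩B∩C|
= 68+29+10 - 4-5-2 + 0
= 107 - 11 + 0
= 96

|A ∪ B ∪ C| = 96


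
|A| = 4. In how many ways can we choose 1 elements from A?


C(n,k) = n! / (k!(n-k)!)
C(4,1) = 4! / (1!3!)
= 4

C(4,1) = 4


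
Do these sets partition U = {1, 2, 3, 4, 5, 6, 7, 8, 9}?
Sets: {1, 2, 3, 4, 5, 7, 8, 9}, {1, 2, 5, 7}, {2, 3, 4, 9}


A partition requires: (1) non-empty parts, (2) pairwise disjoint, (3) union = U
Parts: {1, 2, 3, 4, 5, 7, 8, 9}, {1, 2, 5, 7}, {2, 3, 4, 9}
Union of parts: {1, 2, 3, 4, 5, 7, 8, 9}
U = {1, 2, 3, 4, 5, 6, 7, 8, 9}
All non-empty? True
Pairwise disjoint? False
Covers U? False

No, not a valid partition


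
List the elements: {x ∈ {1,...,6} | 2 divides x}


Checking each candidate:
Condition: multiples of 2 in {1,...,6}
Result = {2, 4, 6}

{2, 4, 6}


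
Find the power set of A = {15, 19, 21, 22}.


|A| = 4, so |P(A)| = 2^4 = 16
Enumerate subsets by cardinality (0 to 4):
∅, {15}, {19}, {21}, {22}, {15, 19}, {15, 21}, {15, 22}, {19, 21}, {19, 22}, {21, 22}, {15, 19, 21}, {15, 19, 22}, {15, 21, 22}, {19, 21, 22}, {15, 19, 21, 22}

P(A) has 16 subsets: ∅, {15}, {19}, {21}, {22}, {15, 19}, {15, 21}, {15, 22}, {19, 21}, {19, 22}, {21, 22}, {15, 19, 21}, {15, 19, 22}, {15, 21, 22}, {19, 21, 22}, {15, 19, 21, 22}


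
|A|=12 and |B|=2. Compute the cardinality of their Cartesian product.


|A × B| = |A| × |B|
= 12 × 2
= 24

|A × B| = 24


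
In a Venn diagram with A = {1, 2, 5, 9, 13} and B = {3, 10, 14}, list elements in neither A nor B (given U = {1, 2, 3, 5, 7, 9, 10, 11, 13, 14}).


A = {1, 2, 5, 9, 13}
B = {3, 10, 14}
Region: in neither A nor B (given U = {1, 2, 3, 5, 7, 9, 10, 11, 13, 14})
Elements: {7, 11}

Elements in neither A nor B (given U = {1, 2, 3, 5, 7, 9, 10, 11, 13, 14}): {7, 11}


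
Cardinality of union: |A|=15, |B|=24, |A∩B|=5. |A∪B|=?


|A ∪ B| = |A| + |B| - |A ∩ B|
= 15 + 24 - 5
= 34

|A ∪ B| = 34


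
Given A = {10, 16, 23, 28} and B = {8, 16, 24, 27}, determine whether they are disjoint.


Disjoint means A ∩ B = ∅.
A ∩ B = {16}
A ∩ B ≠ ∅, so A and B are NOT disjoint.

No, A and B are not disjoint (A ∩ B = {16})


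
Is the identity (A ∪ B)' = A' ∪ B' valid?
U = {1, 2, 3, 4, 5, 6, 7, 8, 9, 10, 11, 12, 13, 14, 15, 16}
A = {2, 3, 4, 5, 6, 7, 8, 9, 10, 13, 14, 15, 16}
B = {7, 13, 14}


LHS: A ∪ B = {2, 3, 4, 5, 6, 7, 8, 9, 10, 13, 14, 15, 16}
(A ∪ B)' = U \ (A ∪ B) = {1, 11, 12}
A' = {1, 11, 12}, B' = {1, 2, 3, 4, 5, 6, 8, 9, 10, 11, 12, 15, 16}
Claimed RHS: A' ∪ B' = {1, 2, 3, 4, 5, 6, 8, 9, 10, 11, 12, 15, 16}
Identity is INVALID: LHS = {1, 11, 12} but the RHS claimed here equals {1, 2, 3, 4, 5, 6, 8, 9, 10, 11, 12, 15, 16}. The correct form is (A ∪ B)' = A' ∩ B'.

Identity is invalid: (A ∪ B)' = {1, 11, 12} but A' ∪ B' = {1, 2, 3, 4, 5, 6, 8, 9, 10, 11, 12, 15, 16}. The correct De Morgan law is (A ∪ B)' = A' ∩ B'.


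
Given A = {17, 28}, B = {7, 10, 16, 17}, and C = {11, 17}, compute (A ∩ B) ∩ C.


A ∩ B = {17}
(A ∩ B) ∩ C = {17}

A ∩ B ∩ C = {17}


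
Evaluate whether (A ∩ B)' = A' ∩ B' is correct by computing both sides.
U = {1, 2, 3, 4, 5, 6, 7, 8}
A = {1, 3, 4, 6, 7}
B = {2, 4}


LHS: A ∩ B = {4}
(A ∩ B)' = U \ (A ∩ B) = {1, 2, 3, 5, 6, 7, 8}
A' = {2, 5, 8}, B' = {1, 3, 5, 6, 7, 8}
Claimed RHS: A' ∩ B' = {5, 8}
Identity is INVALID: LHS = {1, 2, 3, 5, 6, 7, 8} but the RHS claimed here equals {5, 8}. The correct form is (A ∩ B)' = A' ∪ B'.

Identity is invalid: (A ∩ B)' = {1, 2, 3, 5, 6, 7, 8} but A' ∩ B' = {5, 8}. The correct De Morgan law is (A ∩ B)' = A' ∪ B'.


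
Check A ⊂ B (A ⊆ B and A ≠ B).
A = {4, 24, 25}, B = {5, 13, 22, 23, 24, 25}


A ⊂ B requires: A ⊆ B AND A ≠ B.
A ⊆ B? No
A ⊄ B, so A is not a proper subset.

No, A is not a proper subset of B


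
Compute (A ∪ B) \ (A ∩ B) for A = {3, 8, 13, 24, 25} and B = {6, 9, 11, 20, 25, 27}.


A △ B = (A \ B) ∪ (B \ A) = elements in exactly one of A or B
A \ B = {3, 8, 13, 24}
B \ A = {6, 9, 11, 20, 27}
A △ B = {3, 6, 8, 9, 11, 13, 20, 24, 27}

A △ B = {3, 6, 8, 9, 11, 13, 20, 24, 27}


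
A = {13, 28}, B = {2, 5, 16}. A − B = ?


A \ B = elements in A but not in B
A = {13, 28}
B = {2, 5, 16}
Remove from A any elements in B
A \ B = {13, 28}

A \ B = {13, 28}


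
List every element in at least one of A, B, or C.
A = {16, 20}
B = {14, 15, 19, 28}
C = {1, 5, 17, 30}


A ∪ B = {14, 15, 16, 19, 20, 28}
(A ∪ B) ∪ C = {1, 5, 14, 15, 16, 17, 19, 20, 28, 30}

A ∪ B ∪ C = {1, 5, 14, 15, 16, 17, 19, 20, 28, 30}


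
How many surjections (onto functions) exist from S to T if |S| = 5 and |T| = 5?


n = |S| = 5, k = |T| = 5. Surjections via inclusion-exclusion:
S(n,k) = Σ(-1)^i × C(k,i) × (k-i)^n, i=0 to k
i=0: (-1)^0×C(5,0)×5^5 = 3125
i=1: (-1)^1×C(5,1)×4^5 = -5120
i=2: (-1)^2×C(5,2)×3^5 = 2430
i=3: (-1)^3×C(5,3)×2^5 = -320
i=4: (-1)^4×C(5,4)×1^5 = 5
i=5: (-1)^5×C(5,5)×0^5 = 0
Total = 120

Number of surjections = 120


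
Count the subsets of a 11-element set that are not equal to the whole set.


Total subsets = 2^n = 2^11 = 2048
Proper subsets exclude the set itself: 2^n - 1
= 2048 - 1
= 2047

Number of proper subsets = 2047


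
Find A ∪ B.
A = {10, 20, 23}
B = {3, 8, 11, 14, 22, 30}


A ∪ B = all elements in A or B (or both)
A = {10, 20, 23}
B = {3, 8, 11, 14, 22, 30}
A ∪ B = {3, 8, 10, 11, 14, 20, 22, 23, 30}

A ∪ B = {3, 8, 10, 11, 14, 20, 22, 23, 30}


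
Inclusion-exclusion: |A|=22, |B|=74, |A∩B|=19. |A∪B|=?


|A ∪ B| = |A| + |B| - |A ∩ B|
= 22 + 74 - 19
= 77

|A ∪ B| = 77


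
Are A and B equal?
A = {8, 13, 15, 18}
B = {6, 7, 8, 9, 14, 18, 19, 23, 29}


Two sets are equal iff they have exactly the same elements.
A = {8, 13, 15, 18}
B = {6, 7, 8, 9, 14, 18, 19, 23, 29}
Differences: {6, 7, 9, 13, 14, 15, 19, 23, 29}
A ≠ B

No, A ≠ B


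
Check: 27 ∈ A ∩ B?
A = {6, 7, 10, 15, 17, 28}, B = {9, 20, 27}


A = {6, 7, 10, 15, 17, 28}, B = {9, 20, 27}
A ∩ B = elements in both A and B
A ∩ B = ∅
Checking if 27 ∈ A ∩ B
27 is not in A ∩ B → False

27 ∉ A ∩ B


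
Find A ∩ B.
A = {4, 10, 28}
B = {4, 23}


A ∩ B = elements in both A and B
A = {4, 10, 28}
B = {4, 23}
A ∩ B = {4}

A ∩ B = {4}


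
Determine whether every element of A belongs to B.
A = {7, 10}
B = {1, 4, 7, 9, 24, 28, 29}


A ⊆ B means every element of A is in B.
Elements in A not in B: {10}
So A ⊄ B.

No, A ⊄ B


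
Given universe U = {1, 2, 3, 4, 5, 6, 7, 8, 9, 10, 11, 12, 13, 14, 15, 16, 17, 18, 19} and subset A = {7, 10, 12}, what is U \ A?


Aᶜ = U \ A = elements in U but not in A
U = {1, 2, 3, 4, 5, 6, 7, 8, 9, 10, 11, 12, 13, 14, 15, 16, 17, 18, 19}
A = {7, 10, 12}
Aᶜ = {1, 2, 3, 4, 5, 6, 8, 9, 11, 13, 14, 15, 16, 17, 18, 19}

Aᶜ = {1, 2, 3, 4, 5, 6, 8, 9, 11, 13, 14, 15, 16, 17, 18, 19}


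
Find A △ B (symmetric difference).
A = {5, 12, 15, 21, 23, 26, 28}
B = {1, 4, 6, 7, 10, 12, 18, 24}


A △ B = (A \ B) ∪ (B \ A) = elements in exactly one of A or B
A \ B = {5, 15, 21, 23, 26, 28}
B \ A = {1, 4, 6, 7, 10, 18, 24}
A △ B = {1, 4, 5, 6, 7, 10, 15, 18, 21, 23, 24, 26, 28}

A △ B = {1, 4, 5, 6, 7, 10, 15, 18, 21, 23, 24, 26, 28}


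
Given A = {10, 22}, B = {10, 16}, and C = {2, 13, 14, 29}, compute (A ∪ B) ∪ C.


A ∪ B = {10, 16, 22}
(A ∪ B) ∪ C = {2, 10, 13, 14, 16, 22, 29}

A ∪ B ∪ C = {2, 10, 13, 14, 16, 22, 29}


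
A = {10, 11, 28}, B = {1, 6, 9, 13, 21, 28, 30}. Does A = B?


Two sets are equal iff they have exactly the same elements.
A = {10, 11, 28}
B = {1, 6, 9, 13, 21, 28, 30}
Differences: {1, 6, 9, 10, 11, 13, 21, 30}
A ≠ B

No, A ≠ B


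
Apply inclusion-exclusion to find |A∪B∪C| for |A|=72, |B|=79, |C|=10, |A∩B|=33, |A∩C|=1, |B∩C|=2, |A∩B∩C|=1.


|A∪B∪C| = |A|+|B|+|C| - |A∩B|-|A∩C|-|B∩C| + |A∩B∩C|
= 72+79+10 - 33-1-2 + 1
= 161 - 36 + 1
= 126

|A ∪ B ∪ C| = 126


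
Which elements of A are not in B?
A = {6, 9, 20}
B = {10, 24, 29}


A \ B = elements in A but not in B
A = {6, 9, 20}
B = {10, 24, 29}
Remove from A any elements in B
A \ B = {6, 9, 20}

A \ B = {6, 9, 20}


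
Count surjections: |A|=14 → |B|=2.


n = |A| = 14, k = |B| = 2. Surjections via inclusion-exclusion:
S(n,k) = Σ(-1)^i × C(k,i) × (k-i)^n, i=0 to k
i=0: (-1)^0×C(2,0)×2^14 = 16384
i=1: (-1)^1×C(2,1)×1^14 = -2
i=2: (-1)^2×C(2,2)×0^14 = 0
Total = 16382

Number of surjections = 16382


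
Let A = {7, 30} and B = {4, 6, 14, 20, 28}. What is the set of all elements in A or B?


A ∪ B = all elements in A or B (or both)
A = {7, 30}
B = {4, 6, 14, 20, 28}
A ∪ B = {4, 6, 7, 14, 20, 28, 30}

A ∪ B = {4, 6, 7, 14, 20, 28, 30}


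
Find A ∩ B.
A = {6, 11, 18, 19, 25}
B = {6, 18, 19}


A ∩ B = elements in both A and B
A = {6, 11, 18, 19, 25}
B = {6, 18, 19}
A ∩ B = {6, 18, 19}

A ∩ B = {6, 18, 19}


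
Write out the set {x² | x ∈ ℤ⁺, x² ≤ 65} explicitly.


Checking each candidate:
Condition: positive perfect squares ≤ 65
Result = {1, 4, 9, 16, 25, 36, 49, 64}

{1, 4, 9, 16, 25, 36, 49, 64}


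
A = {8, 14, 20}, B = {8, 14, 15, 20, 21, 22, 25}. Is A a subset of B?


A ⊆ B means every element of A is in B.
All elements of A are in B.
So A ⊆ B.

Yes, A ⊆ B


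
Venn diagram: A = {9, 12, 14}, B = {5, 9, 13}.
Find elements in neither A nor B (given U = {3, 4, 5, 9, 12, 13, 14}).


A = {9, 12, 14}
B = {5, 9, 13}
Region: in neither A nor B (given U = {3, 4, 5, 9, 12, 13, 14})
Elements: {3, 4}

Elements in neither A nor B (given U = {3, 4, 5, 9, 12, 13, 14}): {3, 4}


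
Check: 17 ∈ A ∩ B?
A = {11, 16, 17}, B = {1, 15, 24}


A = {11, 16, 17}, B = {1, 15, 24}
A ∩ B = elements in both A and B
A ∩ B = ∅
Checking if 17 ∈ A ∩ B
17 is not in A ∩ B → False

17 ∉ A ∩ B


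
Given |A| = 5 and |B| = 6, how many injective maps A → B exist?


An injection sends each of |A| = 5 inputs to a distinct output in B.
# injections = |B|·(|B|-1)·…·(|B|-|A|+1) = 6! / (6 - 5)!
= 6 × 5 × 4 × 3 × 2
= 720

Number of injections = 720


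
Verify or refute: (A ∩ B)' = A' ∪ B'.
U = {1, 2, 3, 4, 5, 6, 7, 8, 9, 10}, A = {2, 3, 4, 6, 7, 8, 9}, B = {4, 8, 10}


LHS: A ∩ B = {4, 8}
(A ∩ B)' = U \ (A ∩ B) = {1, 2, 3, 5, 6, 7, 9, 10}
A' = {1, 5, 10}, B' = {1, 2, 3, 5, 6, 7, 9}
Claimed RHS: A' ∪ B' = {1, 2, 3, 5, 6, 7, 9, 10}
Identity is VALID: LHS = RHS = {1, 2, 3, 5, 6, 7, 9, 10} ✓

Identity is valid. (A ∩ B)' = A' ∪ B' = {1, 2, 3, 5, 6, 7, 9, 10}


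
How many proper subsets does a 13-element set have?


Total subsets = 2^n = 2^13 = 8192
Proper subsets exclude the set itself: 2^n - 1
= 8192 - 1
= 8191

Number of proper subsets = 8191


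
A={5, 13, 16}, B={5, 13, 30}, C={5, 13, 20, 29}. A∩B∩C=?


A ∩ B = {5, 13}
(A ∩ B) ∩ C = {5, 13}

A ∩ B ∩ C = {5, 13}


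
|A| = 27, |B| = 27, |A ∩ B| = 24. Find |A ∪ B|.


|A ∪ B| = |A| + |B| - |A ∩ B|
= 27 + 27 - 24
= 30

|A ∪ B| = 30


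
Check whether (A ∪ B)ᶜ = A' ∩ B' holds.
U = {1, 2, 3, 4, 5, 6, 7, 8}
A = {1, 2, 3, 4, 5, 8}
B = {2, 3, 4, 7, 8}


LHS: A ∪ B = {1, 2, 3, 4, 5, 7, 8}
(A ∪ B)' = U \ (A ∪ B) = {6}
A' = {6, 7}, B' = {1, 5, 6}
Claimed RHS: A' ∩ B' = {6}
Identity is VALID: LHS = RHS = {6} ✓

Identity is valid. (A ∪ B)' = A' ∩ B' = {6}


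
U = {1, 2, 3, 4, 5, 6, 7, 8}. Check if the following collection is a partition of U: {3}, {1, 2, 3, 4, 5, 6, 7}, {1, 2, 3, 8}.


A partition requires: (1) non-empty parts, (2) pairwise disjoint, (3) union = U
Parts: {3}, {1, 2, 3, 4, 5, 6, 7}, {1, 2, 3, 8}
Union of parts: {1, 2, 3, 4, 5, 6, 7, 8}
U = {1, 2, 3, 4, 5, 6, 7, 8}
All non-empty? True
Pairwise disjoint? False
Covers U? True

No, not a valid partition


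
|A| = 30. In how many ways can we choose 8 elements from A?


C(n,k) = n! / (k!(n-k)!)
C(30,8) = 30! / (8!22!)
= 5852925

C(30,8) = 5852925


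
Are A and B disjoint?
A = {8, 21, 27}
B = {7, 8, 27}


Disjoint means A ∩ B = ∅.
A ∩ B = {8, 27}
A ∩ B ≠ ∅, so A and B are NOT disjoint.

No, A and B are not disjoint (A ∩ B = {8, 27})


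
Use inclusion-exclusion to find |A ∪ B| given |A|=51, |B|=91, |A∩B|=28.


|A ∪ B| = |A| + |B| - |A ∩ B|
= 51 + 91 - 28
= 114

|A ∪ B| = 114


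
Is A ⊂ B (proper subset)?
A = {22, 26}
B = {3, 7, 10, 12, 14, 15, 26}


A ⊂ B requires: A ⊆ B AND A ≠ B.
A ⊆ B? No
A ⊄ B, so A is not a proper subset.

No, A is not a proper subset of B


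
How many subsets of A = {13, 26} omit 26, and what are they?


A subset of A that omits 26 is a subset of A \ {26}, so there are 2^(n-1) = 2^1 = 2 of them.
Subsets excluding 26: ∅, {13}

Subsets excluding 26 (2 total): ∅, {13}


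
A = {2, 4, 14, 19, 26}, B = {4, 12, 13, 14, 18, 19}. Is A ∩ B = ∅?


Disjoint means A ∩ B = ∅.
A ∩ B = {4, 14, 19}
A ∩ B ≠ ∅, so A and B are NOT disjoint.

No, A and B are not disjoint (A ∩ B = {4, 14, 19})


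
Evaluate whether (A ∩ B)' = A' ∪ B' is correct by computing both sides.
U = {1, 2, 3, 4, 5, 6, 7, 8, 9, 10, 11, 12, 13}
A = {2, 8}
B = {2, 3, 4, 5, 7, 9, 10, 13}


LHS: A ∩ B = {2}
(A ∩ B)' = U \ (A ∩ B) = {1, 3, 4, 5, 6, 7, 8, 9, 10, 11, 12, 13}
A' = {1, 3, 4, 5, 6, 7, 9, 10, 11, 12, 13}, B' = {1, 6, 8, 11, 12}
Claimed RHS: A' ∪ B' = {1, 3, 4, 5, 6, 7, 8, 9, 10, 11, 12, 13}
Identity is VALID: LHS = RHS = {1, 3, 4, 5, 6, 7, 8, 9, 10, 11, 12, 13} ✓

Identity is valid. (A ∩ B)' = A' ∪ B' = {1, 3, 4, 5, 6, 7, 8, 9, 10, 11, 12, 13}


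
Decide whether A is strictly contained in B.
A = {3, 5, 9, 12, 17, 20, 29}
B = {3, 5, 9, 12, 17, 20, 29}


A ⊂ B requires: A ⊆ B AND A ≠ B.
A ⊆ B? Yes
A = B? Yes
A = B, so A is not a PROPER subset.

No, A is not a proper subset of B


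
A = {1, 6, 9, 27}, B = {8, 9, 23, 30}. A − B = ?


A \ B = elements in A but not in B
A = {1, 6, 9, 27}
B = {8, 9, 23, 30}
Remove from A any elements in B
A \ B = {1, 6, 27}

A \ B = {1, 6, 27}


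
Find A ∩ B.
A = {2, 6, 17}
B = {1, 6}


A ∩ B = elements in both A and B
A = {2, 6, 17}
B = {1, 6}
A ∩ B = {6}

A ∩ B = {6}


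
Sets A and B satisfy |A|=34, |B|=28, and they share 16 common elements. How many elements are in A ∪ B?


|A ∪ B| = |A| + |B| - |A ∩ B|
= 34 + 28 - 16
= 46

|A ∪ B| = 46


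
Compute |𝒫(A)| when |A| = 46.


Number of subsets = 2^n
= 2^46
= 70368744177664

|P(A)| = 70368744177664


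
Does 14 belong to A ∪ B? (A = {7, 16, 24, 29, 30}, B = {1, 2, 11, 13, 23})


A = {7, 16, 24, 29, 30}, B = {1, 2, 11, 13, 23}
A ∪ B = all elements in A or B
A ∪ B = {1, 2, 7, 11, 13, 16, 23, 24, 29, 30}
Checking if 14 ∈ A ∪ B
14 is not in A ∪ B → False

14 ∉ A ∪ B


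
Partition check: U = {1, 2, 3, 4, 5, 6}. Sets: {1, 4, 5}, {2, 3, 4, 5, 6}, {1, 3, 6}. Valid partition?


A partition requires: (1) non-empty parts, (2) pairwise disjoint, (3) union = U
Parts: {1, 4, 5}, {2, 3, 4, 5, 6}, {1, 3, 6}
Union of parts: {1, 2, 3, 4, 5, 6}
U = {1, 2, 3, 4, 5, 6}
All non-empty? True
Pairwise disjoint? False
Covers U? True

No, not a valid partition


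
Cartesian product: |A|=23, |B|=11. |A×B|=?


|A × B| = |A| × |B|
= 23 × 11
= 253

|A × B| = 253


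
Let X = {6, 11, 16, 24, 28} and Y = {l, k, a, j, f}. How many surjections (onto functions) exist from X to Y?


n = |X| = 5, k = |Y| = 5. Surjections via inclusion-exclusion:
S(n,k) = Σ(-1)^i × C(k,i) × (k-i)^n, i=0 to k
i=0: (-1)^0×C(5,0)×5^5 = 3125
i=1: (-1)^1×C(5,1)×4^5 = -5120
i=2: (-1)^2×C(5,2)×3^5 = 2430
i=3: (-1)^3×C(5,3)×2^5 = -320
i=4: (-1)^4×C(5,4)×1^5 = 5
i=5: (-1)^5×C(5,5)×0^5 = 0
Total = 120

Number of surjections = 120
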